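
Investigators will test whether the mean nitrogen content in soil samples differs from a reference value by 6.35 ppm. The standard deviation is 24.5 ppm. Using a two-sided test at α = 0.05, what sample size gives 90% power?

157

For a one-sample z-test, n = ((z_{α/2} + z_β)·σ/δ)².
z_{α/2} = 1.960 (two-sided α = 0.05); z_β = 1.282 (power 90% → β = 0.1).
n = (3.242 × 24.5 / 6.35)² = 156.46
Round up: n = 157.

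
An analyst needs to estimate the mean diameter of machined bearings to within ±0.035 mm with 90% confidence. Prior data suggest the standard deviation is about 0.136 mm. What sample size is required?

For a mean, the margin of error is E = z·σ/√n, so n = (zσ/E)².
At 90% confidence, z = 1.645.
n = (1.645 × 0.136 / 0.035)² = 40.86
Round up: n = 41.

41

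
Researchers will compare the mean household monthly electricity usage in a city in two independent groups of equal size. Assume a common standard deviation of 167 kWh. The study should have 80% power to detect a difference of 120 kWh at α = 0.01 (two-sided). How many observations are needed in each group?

46 per group

For two equal groups, n per group = 2·((z_{α/2} + z_β)·σ/δ)².
z_{α/2} = 2.576; z_β = 0.842 (power 80%).
n = 2 × (3.418 × 167 / 120)² = 2 × 22.63 = 45.26
Round up: n = 46 per group.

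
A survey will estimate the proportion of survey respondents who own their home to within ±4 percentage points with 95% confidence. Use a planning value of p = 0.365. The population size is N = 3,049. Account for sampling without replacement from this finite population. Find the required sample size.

For a proportion with margin E = 0.04 at 95% confidence, z = 1.960.
n = p̂(1−p̂)(z/E)² = 0.365 × 0.635 × (1.960/0.04)² = 556.49 — call this n₀.
Finite-population correction with N = 3,049: n = n₀ / (1 + (n₀−1)/N) = 556.49 / 1.182 = 470.80
Round up: n = 471.

471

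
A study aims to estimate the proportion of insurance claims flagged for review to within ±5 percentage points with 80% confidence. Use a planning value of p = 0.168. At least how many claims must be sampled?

For a proportion with margin E = 0.05 at 80% confidence, z = 1.282.
n = p̂(1−p̂)(z/E)² = 0.168 × 0.832 × (1.282/0.05)² = 91.89
Round up: n = 92.

92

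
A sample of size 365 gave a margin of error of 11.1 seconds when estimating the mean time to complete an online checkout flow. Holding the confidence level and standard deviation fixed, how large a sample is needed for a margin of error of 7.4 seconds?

Margin of error scales as 1/√n, so n₂ = n₁·(E₁/E₂)².
n₂ = 365 × (11.1/7.4)² = 365 × 2.25 = 821.25
Round up: n₂ = 822.

n = 822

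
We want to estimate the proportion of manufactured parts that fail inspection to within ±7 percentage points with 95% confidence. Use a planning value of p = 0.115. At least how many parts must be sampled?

n = 80

For a proportion with margin E = 0.07 at 95% confidence, z = 1.960.
n = p̂(1−p̂)(z/E)² = 0.115 × 0.885 × (1.960/0.07)² = 79.79
Round up: n = 80.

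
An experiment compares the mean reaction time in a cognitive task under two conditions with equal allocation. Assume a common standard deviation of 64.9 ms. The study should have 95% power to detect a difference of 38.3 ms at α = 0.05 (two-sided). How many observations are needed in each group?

75 per group

For two equal groups, n per group = 2·((z_{α/2} + z_β)·σ/δ)².
z_{α/2} = 1.960; z_β = 1.645 (power 95%).
n = 2 × (3.605 × 64.9 / 38.3)² = 2 × 37.32 = 74.64
Round up: n = 75 per group.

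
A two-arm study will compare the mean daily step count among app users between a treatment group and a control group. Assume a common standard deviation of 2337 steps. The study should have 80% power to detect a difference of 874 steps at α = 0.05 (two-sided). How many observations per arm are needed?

113 per group

For two equal groups, n per group = 2·((z_{α/2} + z_β)·σ/δ)².
z_{α/2} = 1.960; z_β = 0.842 (power 80%).
n = 2 × (2.802 × 2337 / 874)² = 2 × 56.13 = 112.26
Round up: n = 113 per group.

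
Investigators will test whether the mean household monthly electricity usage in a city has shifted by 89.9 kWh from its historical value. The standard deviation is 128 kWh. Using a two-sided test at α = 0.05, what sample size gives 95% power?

For a one-sample z-test, n = ((z_{α/2} + z_β)·σ/δ)².
z_{α/2} = 1.960 (two-sided α = 0.05); z_β = 1.645 (power 95% → β = 0.05).
n = (3.605 × 128 / 89.9)² = 26.35
Round up: n = 27.

27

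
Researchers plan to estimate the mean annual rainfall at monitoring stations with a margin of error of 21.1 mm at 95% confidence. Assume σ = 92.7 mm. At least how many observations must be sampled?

For a mean, the margin of error is E = z·σ/√n, so n = (zσ/E)².
At 95% confidence, z = 1.960.
n = (1.960 × 92.7 / 21.1)² = 74.15
Round up: n = 75.

75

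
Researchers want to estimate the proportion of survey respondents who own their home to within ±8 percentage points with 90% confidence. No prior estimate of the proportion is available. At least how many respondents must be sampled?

106

For a proportion with margin E = 0.08 at 90% confidence, z = 1.645.
With no prior estimate, use p = 0.5, which maximizes p(1−p) at 0.25.
n = 0.25 × (z/E)² = 0.25 × (1.645/0.08)² = 105.70
Round up: n = 106.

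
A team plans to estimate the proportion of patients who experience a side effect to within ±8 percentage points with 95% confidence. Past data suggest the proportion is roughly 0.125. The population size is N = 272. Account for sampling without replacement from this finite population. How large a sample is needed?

For a proportion with margin E = 0.08 at 95% confidence, z = 1.960.
n = p̂(1−p̂)(z/E)² = 0.125 × 0.875 × (1.960/0.08)² = 65.65 — call this n₀.
Finite-population correction with N = 272: n = n₀ / (1 + (n₀−1)/N) = 65.65 / 1.238 = 53.03
Round up: n = 54.

54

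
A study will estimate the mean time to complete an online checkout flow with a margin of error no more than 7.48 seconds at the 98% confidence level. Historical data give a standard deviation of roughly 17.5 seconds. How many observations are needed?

For a mean, the margin of error is E = z·σ/√n, so n = (zσ/E)².
At 98% confidence, z = 2.326.
n = (2.326 × 17.5 / 7.48)² = 29.61
Round up: n = 30.

30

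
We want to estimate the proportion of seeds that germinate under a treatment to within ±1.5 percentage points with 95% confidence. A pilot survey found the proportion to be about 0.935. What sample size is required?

1038

For a proportion with margin E = 0.015 at 95% confidence, z = 1.960.
n = p̂(1−p̂)(z/E)² = 0.935 × 0.065 × (1.960/0.015)² = 1037.66
Round up: n = 1038.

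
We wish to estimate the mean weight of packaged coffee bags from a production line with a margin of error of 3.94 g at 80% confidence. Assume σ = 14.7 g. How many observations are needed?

For a mean, the margin of error is E = z·σ/√n, so n = (zσ/E)².
At 80% confidence, z = 1.282.
n = (1.282 × 14.7 / 3.94)² = 22.88
Round up: n = 23.

23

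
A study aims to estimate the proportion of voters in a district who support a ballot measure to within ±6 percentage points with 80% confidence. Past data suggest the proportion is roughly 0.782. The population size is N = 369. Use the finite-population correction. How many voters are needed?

For a proportion with margin E = 0.06 at 80% confidence, z = 1.282.
n = p̂(1−p̂)(z/E)² = 0.782 × 0.218 × (1.282/0.06)² = 77.83 — call this n₀.
Finite-population correction with N = 369: n = n₀ / (1 + (n₀−1)/N) = 77.83 / 1.208 = 64.43
Round up: n = 65.

n = 65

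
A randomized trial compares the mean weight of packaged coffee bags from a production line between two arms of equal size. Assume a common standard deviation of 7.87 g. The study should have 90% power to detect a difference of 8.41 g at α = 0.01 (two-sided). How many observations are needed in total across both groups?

For two equal groups, n per group = 2·((z_{α/2} + z_β)·σ/δ)².
z_{α/2} = 2.576; z_β = 1.282 (power 90%).
n = 2 × (3.858 × 7.87 / 8.41)² = 2 × 13.03 = 26.06
Round up: n = 27 per group.
Total across both groups: 2 × 27 = 54.

54 total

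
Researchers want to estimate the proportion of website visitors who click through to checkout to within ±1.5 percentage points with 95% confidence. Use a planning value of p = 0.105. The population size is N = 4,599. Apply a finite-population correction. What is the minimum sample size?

n = 1190

For a proportion with margin E = 0.015 at 95% confidence, z = 1.960.
n = p̂(1−p̂)(z/E)² = 0.105 × 0.895 × (1.960/0.015)² = 1604.51 — call this n₀.
Finite-population correction with N = 4,599: n = n₀ / (1 + (n₀−1)/N) = 1604.51 / 1.349 = 1189.41
Round up: n = 1190.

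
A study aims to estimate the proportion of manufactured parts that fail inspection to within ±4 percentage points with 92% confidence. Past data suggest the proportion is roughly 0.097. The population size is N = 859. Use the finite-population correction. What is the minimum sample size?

For a proportion with margin E = 0.04 at 92% confidence, z = 1.751.
n = p̂(1−p̂)(z/E)² = 0.097 × 0.903 × (1.751/0.04)² = 167.85 — call this n₀.
Finite-population correction with N = 859: n = n₀ / (1 + (n₀−1)/N) = 167.85 / 1.194 = 140.58
Round up: n = 141.

141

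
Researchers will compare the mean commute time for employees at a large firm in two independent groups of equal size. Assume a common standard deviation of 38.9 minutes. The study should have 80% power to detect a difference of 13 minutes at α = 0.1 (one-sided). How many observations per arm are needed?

81 per group

For two equal groups, n per group = 2·((z_α + z_β)·σ/δ)².
z_α = 1.282; z_β = 0.842 (power 80%).
n = 2 × (2.124 × 38.9 / 13)² = 2 × 40.39 = 80.78
Round up: n = 81 per group.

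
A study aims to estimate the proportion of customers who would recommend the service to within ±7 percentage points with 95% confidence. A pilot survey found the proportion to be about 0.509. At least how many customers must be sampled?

196

For a proportion with margin E = 0.07 at 95% confidence, z = 1.960.
n = p̂(1−p̂)(z/E)² = 0.509 × 0.491 × (1.960/0.07)² = 195.94
Round up: n = 196.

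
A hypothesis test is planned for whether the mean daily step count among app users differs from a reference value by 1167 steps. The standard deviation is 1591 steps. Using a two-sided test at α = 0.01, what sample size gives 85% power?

For a one-sample z-test, n = ((z_{α/2} + z_β)·σ/δ)².
z_{α/2} = 2.576 (two-sided α = 0.01); z_β = 1.036 (power 85% → β = 0.15).
n = (3.612 × 1591 / 1167)² = 24.25
Round up: n = 25.

n = 25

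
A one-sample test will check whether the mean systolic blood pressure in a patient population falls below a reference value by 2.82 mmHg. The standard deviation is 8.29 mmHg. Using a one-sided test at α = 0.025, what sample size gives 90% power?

n = 91

For a one-sample z-test, n = ((z_α + z_β)·σ/δ)².
z_α = 1.960 (one-sided α = 0.025); z_β = 1.282 (power 90% → β = 0.1).
n = (3.242 × 8.29 / 2.82)² = 90.83
Round up: n = 91.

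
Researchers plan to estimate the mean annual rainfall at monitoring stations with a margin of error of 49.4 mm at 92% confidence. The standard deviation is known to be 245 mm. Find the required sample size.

n = 76

For a mean, the margin of error is E = z·σ/√n, so n = (zσ/E)².
At 92% confidence, z = 1.751.
n = (1.751 × 245 / 49.4)² = 75.41
Round up: n = 76.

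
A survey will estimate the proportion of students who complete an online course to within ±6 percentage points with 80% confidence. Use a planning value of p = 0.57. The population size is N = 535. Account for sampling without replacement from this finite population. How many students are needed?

For a proportion with margin E = 0.06 at 80% confidence, z = 1.282.
n = p̂(1−p̂)(z/E)² = 0.57 × 0.43 × (1.282/0.06)² = 111.90 — call this n₀.
Finite-population correction with N = 535: n = n₀ / (1 + (n₀−1)/N) = 111.90 / 1.207 = 92.71
Round up: n = 93.

93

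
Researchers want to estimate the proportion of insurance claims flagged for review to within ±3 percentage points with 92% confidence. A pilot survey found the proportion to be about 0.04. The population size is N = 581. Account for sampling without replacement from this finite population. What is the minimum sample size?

n = 107

For a proportion with margin E = 0.03 at 92% confidence, z = 1.751.
n = p̂(1−p̂)(z/E)² = 0.04 × 0.96 × (1.751/0.03)² = 130.82 — call this n₀.
Finite-population correction with N = 581: n = n₀ / (1 + (n₀−1)/N) = 130.82 / 1.223 = 106.97
Round up: n = 107.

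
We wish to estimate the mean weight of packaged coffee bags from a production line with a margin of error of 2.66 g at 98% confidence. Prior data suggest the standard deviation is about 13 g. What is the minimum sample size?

For a mean, the margin of error is E = z·σ/√n, so n = (zσ/E)².
At 98% confidence, z = 2.326.
n = (2.326 × 13 / 2.66)² = 129.22
Round up: n = 130.

n = 130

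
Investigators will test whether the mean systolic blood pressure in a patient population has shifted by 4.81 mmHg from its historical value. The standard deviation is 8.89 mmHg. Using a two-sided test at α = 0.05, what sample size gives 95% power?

For a one-sample z-test, n = ((z_{α/2} + z_β)·σ/δ)².
z_{α/2} = 1.960 (two-sided α = 0.05); z_β = 1.645 (power 95% → β = 0.05).
n = (3.605 × 8.89 / 4.81)² = 44.39
Round up: n = 45.

n = 45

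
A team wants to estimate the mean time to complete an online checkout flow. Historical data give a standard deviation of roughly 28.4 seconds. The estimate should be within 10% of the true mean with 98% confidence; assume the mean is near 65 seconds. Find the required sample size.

104

For a mean, the margin of error is E = z·σ/√n, so n = (zσ/E)².
At 98% confidence, z = 2.326.
E = 10% of 65 = 6.5 seconds.
n = (2.326 × 28.4 / 6.5)² = 103.28
Round up: n = 104.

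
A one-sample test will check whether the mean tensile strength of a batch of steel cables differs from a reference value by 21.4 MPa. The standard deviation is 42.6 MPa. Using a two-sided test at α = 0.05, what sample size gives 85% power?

36

For a one-sample z-test, n = ((z_{α/2} + z_β)·σ/δ)².
z_{α/2} = 1.960 (two-sided α = 0.05); z_β = 1.036 (power 85% → β = 0.15).
n = (2.996 × 42.6 / 21.4)² = 35.57
Round up: n = 36.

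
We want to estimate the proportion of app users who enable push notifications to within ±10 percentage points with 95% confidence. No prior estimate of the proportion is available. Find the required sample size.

For a proportion with margin E = 0.1 at 95% confidence, z = 1.960.
With no prior estimate, use p = 0.5, which maximizes p(1−p) at 0.25.
n = 0.25 × (z/E)² = 0.25 × (1.960/0.1)² = 96.04
Round up: n = 97.

97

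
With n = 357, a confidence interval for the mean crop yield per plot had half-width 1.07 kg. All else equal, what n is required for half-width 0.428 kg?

n = 2232

Margin of error scales as 1/√n, so n₂ = n₁·(E₁/E₂)².
n₂ = 357 × (1.07/0.428)² = 357 × 6.25 = 2231.25
Round up: n₂ = 2232.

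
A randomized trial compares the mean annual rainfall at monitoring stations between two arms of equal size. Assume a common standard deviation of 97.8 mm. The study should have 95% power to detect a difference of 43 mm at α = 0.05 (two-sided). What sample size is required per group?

135 per group

For two equal groups, n per group = 2·((z_{α/2} + z_β)·σ/δ)².
z_{α/2} = 1.960; z_β = 1.645 (power 95%).
n = 2 × (3.605 × 97.8 / 43)² = 2 × 67.23 = 134.46
Round up: n = 135 per group.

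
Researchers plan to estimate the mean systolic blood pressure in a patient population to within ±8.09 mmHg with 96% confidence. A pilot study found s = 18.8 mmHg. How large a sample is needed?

n = 23

For a mean, the margin of error is E = z·σ/√n, so n = (zσ/E)².
At 96% confidence, z = 2.054.
n = (2.054 × 18.8 / 8.09)² = 22.78
Round up: n = 23.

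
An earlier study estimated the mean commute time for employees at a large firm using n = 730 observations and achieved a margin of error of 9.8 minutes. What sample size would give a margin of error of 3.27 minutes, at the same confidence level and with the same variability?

Margin of error scales as 1/√n, so n₂ = n₁·(E₁/E₂)².
n₂ = 730 × (9.8/3.27)² = 730 × 8.982 = 6556.86
Round up: n₂ = 6557.

6557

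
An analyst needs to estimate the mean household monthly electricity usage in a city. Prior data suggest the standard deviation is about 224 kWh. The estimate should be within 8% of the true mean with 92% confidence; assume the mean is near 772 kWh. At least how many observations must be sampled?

For a mean, the margin of error is E = z·σ/√n, so n = (zσ/E)².
At 92% confidence, z = 1.751.
E = 8% of 772 = 61.76 kWh.
n = (1.751 × 224 / 61.76)² = 40.33
Round up: n = 41.

41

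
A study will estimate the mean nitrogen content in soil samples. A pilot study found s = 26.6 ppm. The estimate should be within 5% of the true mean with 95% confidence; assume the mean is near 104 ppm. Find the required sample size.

101

For a mean, the margin of error is E = z·σ/√n, so n = (zσ/E)².
At 95% confidence, z = 1.960.
E = 5% of 104 = 5.2 ppm.
n = (1.960 × 26.6 / 5.2)² = 100.52
Round up: n = 101.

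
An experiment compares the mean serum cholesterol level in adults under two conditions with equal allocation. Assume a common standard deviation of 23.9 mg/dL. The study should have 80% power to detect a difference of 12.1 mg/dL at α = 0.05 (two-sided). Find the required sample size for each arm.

For two equal groups, n per group = 2·((z_{α/2} + z_β)·σ/δ)².
z_{α/2} = 1.960; z_β = 0.842 (power 80%).
n = 2 × (2.802 × 23.9 / 12.1)² = 2 × 30.63 = 61.26
Round up: n = 62 per group.

62 per group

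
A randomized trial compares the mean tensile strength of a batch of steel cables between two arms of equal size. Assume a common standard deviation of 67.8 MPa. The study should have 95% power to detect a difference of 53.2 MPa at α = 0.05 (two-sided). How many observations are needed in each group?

43 per group

For two equal groups, n per group = 2·((z_{α/2} + z_β)·σ/δ)².
z_{α/2} = 1.960; z_β = 1.645 (power 95%).
n = 2 × (3.605 × 67.8 / 53.2)² = 2 × 21.11 = 42.22
Round up: n = 43 per group.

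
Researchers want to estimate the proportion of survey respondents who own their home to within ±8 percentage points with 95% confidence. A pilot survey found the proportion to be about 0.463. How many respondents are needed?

150

For a proportion with margin E = 0.08 at 95% confidence, z = 1.960.
n = p̂(1−p̂)(z/E)² = 0.463 × 0.537 × (1.960/0.08)² = 149.24
Round up: n = 150.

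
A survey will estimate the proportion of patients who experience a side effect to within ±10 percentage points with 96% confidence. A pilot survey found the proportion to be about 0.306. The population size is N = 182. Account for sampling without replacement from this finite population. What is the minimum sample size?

n = 61

For a proportion with margin E = 0.1 at 96% confidence, z = 2.054.
n = p̂(1−p̂)(z/E)² = 0.306 × 0.694 × (2.054/0.1)² = 89.59 — call this n₀.
Finite-population correction with N = 182: n = n₀ / (1 + (n₀−1)/N) = 89.59 / 1.487 = 60.25
Round up: n = 61.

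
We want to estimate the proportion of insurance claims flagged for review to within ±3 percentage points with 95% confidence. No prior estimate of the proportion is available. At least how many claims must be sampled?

n = 1068

For a proportion with margin E = 0.03 at 95% confidence, z = 1.960.
With no prior estimate, use p = 0.5, which maximizes p(1−p) at 0.25.
n = 0.25 × (z/E)² = 0.25 × (1.960/0.03)² = 1067.11
Round up: n = 1068.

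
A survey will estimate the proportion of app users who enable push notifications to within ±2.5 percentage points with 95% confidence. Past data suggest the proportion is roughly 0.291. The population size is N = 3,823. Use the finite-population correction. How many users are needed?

For a proportion with margin E = 0.025 at 95% confidence, z = 1.960.
n = p̂(1−p̂)(z/E)² = 0.291 × 0.709 × (1.960/0.025)² = 1268.15 — call this n₀.
Finite-population correction with N = 3,823: n = n₀ / (1 + (n₀−1)/N) = 1268.15 / 1.331 = 952.78
Round up: n = 953.

n = 953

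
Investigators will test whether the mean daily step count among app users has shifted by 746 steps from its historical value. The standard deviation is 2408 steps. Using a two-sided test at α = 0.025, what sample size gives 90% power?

n = 130

For a one-sample z-test, n = ((z_{α/2} + z_β)·σ/δ)².
z_{α/2} = 2.241 (two-sided α = 0.025); z_β = 1.282 (power 90% → β = 0.1).
n = (3.523 × 2408 / 746)² = 129.32
Round up: n = 130.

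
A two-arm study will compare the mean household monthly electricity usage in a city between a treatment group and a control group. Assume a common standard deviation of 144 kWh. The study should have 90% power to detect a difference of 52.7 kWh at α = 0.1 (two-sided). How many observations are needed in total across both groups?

For two equal groups, n per group = 2·((z_{α/2} + z_β)·σ/δ)².
z_{α/2} = 1.645; z_β = 1.282 (power 90%).
n = 2 × (2.927 × 144 / 52.7)² = 2 × 63.97 = 127.94
Round up: n = 128 per group.
Total across both groups: 2 × 128 = 256.

256 total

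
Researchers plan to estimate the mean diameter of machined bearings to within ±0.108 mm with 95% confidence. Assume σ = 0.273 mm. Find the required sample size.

For a mean, the margin of error is E = z·σ/√n, so n = (zσ/E)².
At 95% confidence, z = 1.960.
n = (1.960 × 0.273 / 0.108)² = 24.55
Round up: n = 25.

n = 25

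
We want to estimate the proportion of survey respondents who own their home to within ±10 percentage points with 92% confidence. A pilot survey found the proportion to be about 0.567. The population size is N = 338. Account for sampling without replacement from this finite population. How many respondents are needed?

62

For a proportion with margin E = 0.1 at 92% confidence, z = 1.751.
n = p̂(1−p̂)(z/E)² = 0.567 × 0.433 × (1.751/0.1)² = 75.27 — call this n₀.
Finite-population correction with N = 338: n = n₀ / (1 + (n₀−1)/N) = 75.27 / 1.22 = 61.70
Round up: n = 62.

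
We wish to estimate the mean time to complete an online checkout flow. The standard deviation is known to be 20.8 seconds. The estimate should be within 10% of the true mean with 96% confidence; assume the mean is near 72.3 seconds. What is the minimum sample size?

35

For a mean, the margin of error is E = z·σ/√n, so n = (zσ/E)².
At 96% confidence, z = 2.054.
E = 10% of 72.3 = 7.23 seconds.
n = (2.054 × 20.8 / 7.23)² = 34.92
Round up: n = 35.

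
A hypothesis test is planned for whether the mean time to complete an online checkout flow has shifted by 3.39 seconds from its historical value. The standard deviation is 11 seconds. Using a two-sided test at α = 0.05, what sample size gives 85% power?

For a one-sample z-test, n = ((z_{α/2} + z_β)·σ/δ)².
z_{α/2} = 1.960 (two-sided α = 0.05); z_β = 1.036 (power 85% → β = 0.15).
n = (2.996 × 11 / 3.39)² = 94.51
Round up: n = 95.

95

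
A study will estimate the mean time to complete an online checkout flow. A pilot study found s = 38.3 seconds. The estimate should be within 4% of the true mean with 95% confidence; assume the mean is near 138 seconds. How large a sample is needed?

For a mean, the margin of error is E = z·σ/√n, so n = (zσ/E)².
At 95% confidence, z = 1.960.
E = 4% of 138 = 5.52 seconds.
n = (1.960 × 38.3 / 5.52)² = 184.94
Round up: n = 185.

n = 185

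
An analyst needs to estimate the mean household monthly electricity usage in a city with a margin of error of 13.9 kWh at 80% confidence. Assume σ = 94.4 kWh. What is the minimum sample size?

For a mean, the margin of error is E = z·σ/√n, so n = (zσ/E)².
At 80% confidence, z = 1.282.
n = (1.282 × 94.4 / 13.9)² = 75.80
Round up: n = 76.

n = 76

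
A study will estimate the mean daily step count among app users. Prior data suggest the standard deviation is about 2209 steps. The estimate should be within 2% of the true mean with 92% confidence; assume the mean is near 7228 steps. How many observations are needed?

For a mean, the margin of error is E = z·σ/√n, so n = (zσ/E)².
At 92% confidence, z = 1.751.
E = 2% of 7228 = 144.6 steps.
n = (1.751 × 2209 / 144.6)² = 715.92
Round up: n = 716.

716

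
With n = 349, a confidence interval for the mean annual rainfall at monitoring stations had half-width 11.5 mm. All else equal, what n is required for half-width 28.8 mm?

56

Margin of error scales as 1/√n, so n₂ = n₁·(E₁/E₂)².
n₂ = 349 × (11.5/28.8)² = 349 × 0.1594 = 55.63
Round up: n₂ = 56.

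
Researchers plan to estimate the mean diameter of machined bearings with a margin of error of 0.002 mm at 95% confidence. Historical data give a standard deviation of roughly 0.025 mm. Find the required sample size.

For a mean, the margin of error is E = z·σ/√n, so n = (zσ/E)².
At 95% confidence, z = 1.960.
n = (1.960 × 0.025 / 0.002)² = 600.25
Round up: n = 601.

601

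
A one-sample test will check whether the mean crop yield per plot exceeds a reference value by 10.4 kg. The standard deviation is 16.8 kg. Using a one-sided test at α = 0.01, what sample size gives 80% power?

27

For a one-sample z-test, n = ((z_α + z_β)·σ/δ)².
z_α = 2.326 (one-sided α = 0.01); z_β = 0.842 (power 80% → β = 0.2).
n = (3.168 × 16.8 / 10.4)² = 26.19
Round up: n = 27.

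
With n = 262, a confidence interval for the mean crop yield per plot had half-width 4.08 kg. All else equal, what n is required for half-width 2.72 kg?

n = 590

Margin of error scales as 1/√n, so n₂ = n₁·(E₁/E₂)².
n₂ = 262 × (4.08/2.72)² = 262 × 2.25 = 589.50
Round up: n₂ = 590.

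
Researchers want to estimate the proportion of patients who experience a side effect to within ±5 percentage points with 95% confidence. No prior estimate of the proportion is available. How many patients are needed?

For a proportion with margin E = 0.05 at 95% confidence, z = 1.960.
With no prior estimate, use p = 0.5, which maximizes p(1−p) at 0.25.
n = 0.25 × (z/E)² = 0.25 × (1.960/0.05)² = 384.16
Round up: n = 385.

n = 385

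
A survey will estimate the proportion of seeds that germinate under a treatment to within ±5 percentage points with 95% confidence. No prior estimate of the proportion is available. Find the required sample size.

385

For a proportion with margin E = 0.05 at 95% confidence, z = 1.960.
With no prior estimate, use p = 0.5, which maximizes p(1−p) at 0.25.
n = 0.25 × (z/E)² = 0.25 × (1.960/0.05)² = 384.16
Round up: n = 385.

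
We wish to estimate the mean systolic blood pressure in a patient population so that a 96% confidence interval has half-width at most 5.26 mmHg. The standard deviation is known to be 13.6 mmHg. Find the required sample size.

For a mean, the margin of error is E = z·σ/√n, so n = (zσ/E)².
At 96% confidence, z = 2.054.
n = (2.054 × 13.6 / 5.26)² = 28.20
Round up: n = 29.

29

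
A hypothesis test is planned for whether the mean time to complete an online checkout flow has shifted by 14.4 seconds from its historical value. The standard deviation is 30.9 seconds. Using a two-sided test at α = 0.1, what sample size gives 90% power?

For a one-sample z-test, n = ((z_{α/2} + z_β)·σ/δ)².
z_{α/2} = 1.645 (two-sided α = 0.1); z_β = 1.282 (power 90% → β = 0.1).
n = (2.927 × 30.9 / 14.4)² = 39.45
Round up: n = 40.

n = 40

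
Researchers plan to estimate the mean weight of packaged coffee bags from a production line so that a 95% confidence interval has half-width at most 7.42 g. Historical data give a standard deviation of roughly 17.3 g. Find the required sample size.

n = 21

For a mean, the margin of error is E = z·σ/√n, so n = (zσ/E)².
At 95% confidence, z = 1.960.
n = (1.960 × 17.3 / 7.42)² = 20.88
Round up: n = 21.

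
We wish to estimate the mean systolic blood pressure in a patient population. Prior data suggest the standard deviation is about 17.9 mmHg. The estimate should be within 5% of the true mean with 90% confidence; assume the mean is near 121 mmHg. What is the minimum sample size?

n = 24

For a mean, the margin of error is E = z·σ/√n, so n = (zσ/E)².
At 90% confidence, z = 1.645.
E = 5% of 121 = 6.05 mmHg.
n = (1.645 × 17.9 / 6.05)² = 23.69
Round up: n = 24.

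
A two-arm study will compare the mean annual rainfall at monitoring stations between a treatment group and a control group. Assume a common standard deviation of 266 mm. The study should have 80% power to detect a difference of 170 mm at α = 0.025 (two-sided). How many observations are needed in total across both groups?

94 total

For two equal groups, n per group = 2·((z_{α/2} + z_β)·σ/δ)².
z_{α/2} = 2.241; z_β = 0.842 (power 80%).
n = 2 × (3.083 × 266 / 170)² = 2 × 23.27 = 46.54
Round up: n = 47 per group.
Total across both groups: 2 × 47 = 94.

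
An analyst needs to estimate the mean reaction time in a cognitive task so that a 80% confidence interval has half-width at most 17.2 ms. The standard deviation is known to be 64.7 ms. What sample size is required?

For a mean, the margin of error is E = z·σ/√n, so n = (zσ/E)².
At 80% confidence, z = 1.282.
n = (1.282 × 64.7 / 17.2)² = 23.26
Round up: n = 24.

n = 24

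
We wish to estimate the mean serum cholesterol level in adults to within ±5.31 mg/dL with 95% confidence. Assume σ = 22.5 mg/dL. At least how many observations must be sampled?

69

For a mean, the margin of error is E = z·σ/√n, so n = (zσ/E)².
At 95% confidence, z = 1.960.
n = (1.960 × 22.5 / 5.31)² = 68.97
Round up: n = 69.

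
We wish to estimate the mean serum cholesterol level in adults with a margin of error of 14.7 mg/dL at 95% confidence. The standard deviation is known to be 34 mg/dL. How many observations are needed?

21

For a mean, the margin of error is E = z·σ/√n, so n = (zσ/E)².
At 95% confidence, z = 1.960.
n = (1.960 × 34 / 14.7)² = 20.55
Round up: n = 21.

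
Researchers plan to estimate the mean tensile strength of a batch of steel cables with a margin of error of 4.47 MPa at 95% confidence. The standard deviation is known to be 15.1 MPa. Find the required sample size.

n = 44

For a mean, the margin of error is E = z·σ/√n, so n = (zσ/E)².
At 95% confidence, z = 1.960.
n = (1.960 × 15.1 / 4.47)² = 43.84
Round up: n = 44.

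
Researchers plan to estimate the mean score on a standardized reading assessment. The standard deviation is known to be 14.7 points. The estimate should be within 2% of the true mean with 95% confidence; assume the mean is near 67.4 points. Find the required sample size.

457

For a mean, the margin of error is E = z·σ/√n, so n = (zσ/E)².
At 95% confidence, z = 1.960.
E = 2% of 67.4 = 1.348 points.
n = (1.960 × 14.7 / 1.348)² = 456.84
Round up: n = 457.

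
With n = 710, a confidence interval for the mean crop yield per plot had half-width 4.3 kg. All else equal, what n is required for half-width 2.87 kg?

Margin of error scales as 1/√n, so n₂ = n₁·(E₁/E₂)².
n₂ = 710 × (4.3/2.87)² = 710 × 2.245 = 1593.95
Round up: n₂ = 1594.

1594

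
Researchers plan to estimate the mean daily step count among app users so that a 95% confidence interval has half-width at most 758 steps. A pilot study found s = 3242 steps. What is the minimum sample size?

n = 71

For a mean, the margin of error is E = z·σ/√n, so n = (zσ/E)².
At 95% confidence, z = 1.960.
n = (1.960 × 3242 / 758)² = 70.27
Round up: n = 71.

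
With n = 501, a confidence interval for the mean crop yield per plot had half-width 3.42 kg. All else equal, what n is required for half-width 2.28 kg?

Margin of error scales as 1/√n, so n₂ = n₁·(E₁/E₂)².
n₂ = 501 × (3.42/2.28)² = 501 × 2.25 = 1127.25
Round up: n₂ = 1128.

1128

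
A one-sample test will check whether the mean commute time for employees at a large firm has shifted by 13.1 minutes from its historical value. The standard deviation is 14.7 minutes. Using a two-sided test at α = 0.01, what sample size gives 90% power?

For a one-sample z-test, n = ((z_{α/2} + z_β)·σ/δ)².
z_{α/2} = 2.576 (two-sided α = 0.01); z_β = 1.282 (power 90% → β = 0.1).
n = (3.858 × 14.7 / 13.1)² = 18.74
Round up: n = 19.

19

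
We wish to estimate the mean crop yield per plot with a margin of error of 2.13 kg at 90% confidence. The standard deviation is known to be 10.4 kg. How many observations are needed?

n = 65

For a mean, the margin of error is E = z·σ/√n, so n = (zσ/E)².
At 90% confidence, z = 1.645.
n = (1.645 × 10.4 / 2.13)² = 64.51
Round up: n = 65.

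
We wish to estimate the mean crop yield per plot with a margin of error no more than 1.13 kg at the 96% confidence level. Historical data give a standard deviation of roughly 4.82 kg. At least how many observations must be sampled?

For a mean, the margin of error is E = z·σ/√n, so n = (zσ/E)².
At 96% confidence, z = 2.054.
n = (2.054 × 4.82 / 1.13)² = 76.76
Round up: n = 77.

n = 77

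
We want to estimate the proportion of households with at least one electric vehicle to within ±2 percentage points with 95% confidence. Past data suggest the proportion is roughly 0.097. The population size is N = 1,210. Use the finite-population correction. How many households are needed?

497

For a proportion with margin E = 0.02 at 95% confidence, z = 1.960.
n = p̂(1−p̂)(z/E)² = 0.097 × 0.903 × (1.960/0.02)² = 841.22 — call this n₀.
Finite-population correction with N = 1,210: n = n₀ / (1 + (n₀−1)/N) = 841.22 / 1.694 = 496.59
Round up: n = 497.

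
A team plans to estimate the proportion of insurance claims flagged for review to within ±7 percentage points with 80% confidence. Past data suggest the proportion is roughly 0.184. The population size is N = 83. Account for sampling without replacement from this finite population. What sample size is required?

32

For a proportion with margin E = 0.07 at 80% confidence, z = 1.282.
n = p̂(1−p̂)(z/E)² = 0.184 × 0.816 × (1.282/0.07)² = 50.36 — call this n₀.
Finite-population correction with N = 83: n = n₀ / (1 + (n₀−1)/N) = 50.36 / 1.595 = 31.57
Round up: n = 32.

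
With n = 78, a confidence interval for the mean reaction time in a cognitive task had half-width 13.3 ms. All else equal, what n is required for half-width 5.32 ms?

Margin of error scales as 1/√n, so n₂ = n₁·(E₁/E₂)².
n₂ = 78 × (13.3/5.32)² = 78 × 6.25 = 487.50
Round up: n₂ = 488.

n = 488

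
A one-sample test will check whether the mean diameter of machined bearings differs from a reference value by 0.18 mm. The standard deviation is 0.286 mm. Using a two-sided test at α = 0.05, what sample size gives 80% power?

For a one-sample z-test, n = ((z_{α/2} + z_β)·σ/δ)².
z_{α/2} = 1.960 (two-sided α = 0.05); z_β = 0.842 (power 80% → β = 0.2).
n = (2.802 × 0.286 / 0.18)² = 19.82
Round up: n = 20.

20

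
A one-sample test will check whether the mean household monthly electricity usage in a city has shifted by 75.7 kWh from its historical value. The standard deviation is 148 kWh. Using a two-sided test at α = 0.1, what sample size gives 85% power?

n = 28

For a one-sample z-test, n = ((z_{α/2} + z_β)·σ/δ)².
z_{α/2} = 1.645 (two-sided α = 0.1); z_β = 1.036 (power 85% → β = 0.15).
n = (2.681 × 148 / 75.7)² = 27.47
Round up: n = 28.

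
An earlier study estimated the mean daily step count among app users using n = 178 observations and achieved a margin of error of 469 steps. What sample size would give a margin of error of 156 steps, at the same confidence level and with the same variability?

n = 1609

Margin of error scales as 1/√n, so n₂ = n₁·(E₁/E₂)².
n₂ = 178 × (469/156)² = 178 × 9.039 = 1608.94
Round up: n₂ = 1609.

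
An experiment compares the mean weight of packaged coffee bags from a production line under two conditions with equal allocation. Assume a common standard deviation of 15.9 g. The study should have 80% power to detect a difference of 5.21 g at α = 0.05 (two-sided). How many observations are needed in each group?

For two equal groups, n per group = 2·((z_{α/2} + z_β)·σ/δ)².
z_{α/2} = 1.960; z_β = 0.842 (power 80%).
n = 2 × (2.802 × 15.9 / 5.21)² = 2 × 73.12 = 146.24
Round up: n = 147 per group.

147 per group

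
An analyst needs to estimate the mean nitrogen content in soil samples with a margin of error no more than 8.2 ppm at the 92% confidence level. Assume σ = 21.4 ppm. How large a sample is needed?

n = 21

For a mean, the margin of error is E = z·σ/√n, so n = (zσ/E)².
At 92% confidence, z = 1.751.
n = (1.751 × 21.4 / 8.2)² = 20.88
Round up: n = 21.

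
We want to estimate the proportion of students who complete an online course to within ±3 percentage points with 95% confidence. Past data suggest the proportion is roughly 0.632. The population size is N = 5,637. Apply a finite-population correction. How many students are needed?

n = 845

For a proportion with margin E = 0.03 at 95% confidence, z = 1.960.
n = p̂(1−p̂)(z/E)² = 0.632 × 0.368 × (1.960/0.03)² = 992.74 — call this n₀.
Finite-population correction with N = 5,637: n = n₀ / (1 + (n₀−1)/N) = 992.74 / 1.176 = 844.17
Round up: n = 845.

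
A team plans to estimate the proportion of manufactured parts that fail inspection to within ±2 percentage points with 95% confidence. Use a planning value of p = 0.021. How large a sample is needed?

For a proportion with margin E = 0.02 at 95% confidence, z = 1.960.
n = p̂(1−p̂)(z/E)² = 0.021 × 0.979 × (1.960/0.02)² = 197.45
Round up: n = 198.

n = 198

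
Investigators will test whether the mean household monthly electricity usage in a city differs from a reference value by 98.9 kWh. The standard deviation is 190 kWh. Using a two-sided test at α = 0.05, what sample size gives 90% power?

n = 39

For a one-sample z-test, n = ((z_{α/2} + z_β)·σ/δ)².
z_{α/2} = 1.960 (two-sided α = 0.05); z_β = 1.282 (power 90% → β = 0.1).
n = (3.242 × 190 / 98.9)² = 38.79
Round up: n = 39.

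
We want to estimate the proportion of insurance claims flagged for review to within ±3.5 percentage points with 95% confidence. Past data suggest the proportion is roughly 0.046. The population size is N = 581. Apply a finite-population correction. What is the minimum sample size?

For a proportion with margin E = 0.035 at 95% confidence, z = 1.960.
n = p̂(1−p̂)(z/E)² = 0.046 × 0.954 × (1.960/0.035)² = 137.62 — call this n₀.
Finite-population correction with N = 581: n = n₀ / (1 + (n₀−1)/N) = 137.62 / 1.235 = 111.43
Round up: n = 112.

112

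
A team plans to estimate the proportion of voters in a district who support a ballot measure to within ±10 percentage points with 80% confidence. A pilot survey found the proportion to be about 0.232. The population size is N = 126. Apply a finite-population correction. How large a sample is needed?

For a proportion with margin E = 0.1 at 80% confidence, z = 1.282.
n = p̂(1−p̂)(z/E)² = 0.232 × 0.768 × (1.282/0.1)² = 29.28 — call this n₀.
Finite-population correction with N = 126: n = n₀ / (1 + (n₀−1)/N) = 29.28 / 1.224 = 23.92
Round up: n = 24.

24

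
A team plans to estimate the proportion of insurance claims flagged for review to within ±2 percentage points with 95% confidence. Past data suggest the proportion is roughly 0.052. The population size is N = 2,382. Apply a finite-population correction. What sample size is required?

For a proportion with margin E = 0.02 at 95% confidence, z = 1.960.
n = p̂(1−p̂)(z/E)² = 0.052 × 0.948 × (1.960/0.02)² = 473.44 — call this n₀.
Finite-population correction with N = 2,382: n = n₀ / (1 + (n₀−1)/N) = 473.44 / 1.198 = 395.19
Round up: n = 396.

n = 396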